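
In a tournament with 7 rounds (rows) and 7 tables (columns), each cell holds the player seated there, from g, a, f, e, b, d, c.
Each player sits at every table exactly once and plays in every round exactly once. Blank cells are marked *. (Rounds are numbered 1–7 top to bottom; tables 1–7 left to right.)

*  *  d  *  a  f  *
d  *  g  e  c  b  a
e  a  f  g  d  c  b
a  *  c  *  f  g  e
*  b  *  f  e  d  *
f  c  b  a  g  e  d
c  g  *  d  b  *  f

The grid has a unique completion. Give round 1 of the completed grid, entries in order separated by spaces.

b e d c a f g

Round 1, table 2: round 1 has {a, f, d} and table 2 has {g, a, b, c}, leaving only e.
Round 2, table 2: round 2 has {g, a, e, b, d, c} and table 2 has {g, a, e, b, c}, leaving only f.
Round 4, table 2: round 4 has {g, a, f, e, c} and table 2 has {g, a, f, e, b, c}, leaving only d.
Round 4, table 4: round 4 has {g, a, f, e, d, c} and table 4 has {g, a, f, e, d}, leaving only b.
Round 1, table 4: round 1 has {a, f, e, d} and table 4 has {g, a, f, e, b, d}, leaving only c.
Round 1, table 7: round 1 has {a, f, e, d, c} and table 7 has {a, f, e, b, d}, leaving only g.
Round 1, table 1: round 1 has {g, a, f, e, d, c} and table 1 has {a, f, e, d, c}, leaving only b.
So round 1 reads: b e d c a f g.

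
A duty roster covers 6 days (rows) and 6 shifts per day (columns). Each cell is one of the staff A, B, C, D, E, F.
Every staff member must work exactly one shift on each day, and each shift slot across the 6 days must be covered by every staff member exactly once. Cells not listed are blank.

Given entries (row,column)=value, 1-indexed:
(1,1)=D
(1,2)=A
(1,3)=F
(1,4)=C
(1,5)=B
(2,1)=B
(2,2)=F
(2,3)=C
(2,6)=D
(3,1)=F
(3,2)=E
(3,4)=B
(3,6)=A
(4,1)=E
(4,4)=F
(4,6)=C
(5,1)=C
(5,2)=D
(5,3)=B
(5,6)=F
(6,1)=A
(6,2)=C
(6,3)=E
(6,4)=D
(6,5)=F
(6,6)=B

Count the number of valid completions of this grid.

Day 1, shift 6: eliminating its day and shift leaves {E}.
Day 2, shift 4: eliminating its day and shift leaves {A, E}.
Day 2, shift 5: eliminating its day and shift leaves {A, E}.
Day 3, shift 3: eliminating its day and shift leaves {D}.
Day 3, shift 5: eliminating its day and shift leaves {C, D}.
Day 4, shift 2: eliminating its day and shift leaves {B}.
Day 4, shift 3: eliminating its day and shift leaves {A, D}.
Day 4, shift 5: eliminating its day and shift leaves {A, D}.
Day 5, shift 4: eliminating its day and shift leaves {A, E}.
Day 5, shift 5: eliminating its day and shift leaves {A, E}.
Enumerating the assignments across these blanks that avoid any day or shift repeat gives 2 completions.

2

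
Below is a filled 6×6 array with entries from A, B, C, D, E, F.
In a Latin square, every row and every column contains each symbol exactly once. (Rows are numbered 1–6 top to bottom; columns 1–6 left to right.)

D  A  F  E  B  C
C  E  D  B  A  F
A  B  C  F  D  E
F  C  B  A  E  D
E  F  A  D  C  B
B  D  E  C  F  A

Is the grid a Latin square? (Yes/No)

Each row is a permutation of the 6 symbols, and so is each column.

Yes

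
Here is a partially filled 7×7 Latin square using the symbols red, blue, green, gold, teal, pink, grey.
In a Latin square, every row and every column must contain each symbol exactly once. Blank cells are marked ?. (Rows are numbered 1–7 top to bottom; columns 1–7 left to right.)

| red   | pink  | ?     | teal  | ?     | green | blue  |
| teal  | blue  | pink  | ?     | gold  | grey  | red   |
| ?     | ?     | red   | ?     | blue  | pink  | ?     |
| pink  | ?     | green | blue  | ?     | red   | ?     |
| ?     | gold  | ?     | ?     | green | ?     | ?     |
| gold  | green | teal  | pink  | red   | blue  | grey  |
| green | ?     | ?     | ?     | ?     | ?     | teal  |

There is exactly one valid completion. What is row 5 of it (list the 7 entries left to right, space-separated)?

blue gold grey red green teal pink

Row 5, column 6: row 5 has {green, gold} and column 6 has {red, blue, green, pink, grey}, leaving only teal.
Row 5, column 7: row 5 has {green, gold, teal} and column 7 has {red, blue, teal, grey}, leaving only pink.
Row 1, column 5: row 1 has {red, blue, green, teal, pink} and column 5 has {red, blue, green, gold}, leaving only grey.
Row 1, column 3: row 1 has {red, blue, green, teal, pink, grey} and column 3 has {red, green, teal, pink}, leaving only gold.
Row 2, column 4: row 2 has {red, blue, gold, teal, pink, grey} and column 4 has {blue, teal, pink}, leaving only green.
Row 3, column 1: row 3 has {red, blue, pink} and column 1 has {red, green, gold, teal, pink}, leaving only grey.
Row 5, column 1: row 5 has {green, gold, teal, pink} and column 1 has {red, green, gold, teal, pink, grey}, leaving only blue.
Row 5, column 3: row 5 has {blue, green, gold, teal, pink} and column 3 has {red, green, gold, teal, pink}, leaving only grey.
Row 5, column 4: row 5 has {blue, green, gold, teal, pink, grey} and column 4 has {blue, green, teal, pink}, leaving only red.
So row 5 reads: blue gold grey red green teal pink.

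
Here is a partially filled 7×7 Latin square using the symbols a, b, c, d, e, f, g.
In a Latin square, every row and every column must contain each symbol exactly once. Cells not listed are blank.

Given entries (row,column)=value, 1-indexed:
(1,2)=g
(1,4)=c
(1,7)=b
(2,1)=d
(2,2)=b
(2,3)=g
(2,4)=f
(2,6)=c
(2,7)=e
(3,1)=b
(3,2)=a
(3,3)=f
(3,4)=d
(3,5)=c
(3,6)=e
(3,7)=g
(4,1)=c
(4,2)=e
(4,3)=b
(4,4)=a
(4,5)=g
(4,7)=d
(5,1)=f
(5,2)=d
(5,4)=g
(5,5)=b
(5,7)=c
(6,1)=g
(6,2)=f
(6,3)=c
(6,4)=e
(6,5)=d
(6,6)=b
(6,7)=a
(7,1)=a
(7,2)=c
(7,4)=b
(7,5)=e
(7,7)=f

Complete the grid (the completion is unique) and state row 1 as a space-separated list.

Row 1, column 1: row 1 has {b, c, g} and column 1 has {a, b, c, d, f, g}, leaving only e.
Row 2, column 5: row 2 has {b, c, d, e, f, g} and column 5 has {b, c, d, e, g}, leaving only a.
Row 1, column 5: row 1 has {b, c, e, g} and column 5 has {a, b, c, d, e, g}, leaving only f.
Row 4, column 6: row 4 has {a, b, c, d, e, g} and column 6 has {b, c, e}, leaving only f.
Row 5, column 6: row 5 has {b, c, d, f, g} and column 6 has {b, c, e, f}, leaving only a.
Row 1, column 6: row 1 has {b, c, e, f, g} and column 6 has {a, b, c, e, f}, leaving only d.
Row 1, column 3: row 1 has {b, c, d, e, f, g} and column 3 has {b, c, f, g}, leaving only a.
So row 1 reads: e g a c f d b.

e g a c f d b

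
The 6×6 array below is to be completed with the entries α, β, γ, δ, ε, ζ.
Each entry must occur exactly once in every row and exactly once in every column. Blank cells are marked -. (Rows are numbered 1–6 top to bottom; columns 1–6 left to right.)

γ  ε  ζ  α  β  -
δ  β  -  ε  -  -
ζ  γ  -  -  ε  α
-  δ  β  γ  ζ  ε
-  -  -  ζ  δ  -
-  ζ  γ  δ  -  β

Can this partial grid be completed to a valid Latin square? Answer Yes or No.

No row or column among the givens repeats a symbol, and propagating forced cells runs into no contradiction.
One valid completion exists (for instance, γ ε ζ α β δ / δ β α ε γ ζ / ζ γ δ β ε α / α δ β γ ζ ε / β α ε ζ δ γ / ε ζ γ δ α β).

Yes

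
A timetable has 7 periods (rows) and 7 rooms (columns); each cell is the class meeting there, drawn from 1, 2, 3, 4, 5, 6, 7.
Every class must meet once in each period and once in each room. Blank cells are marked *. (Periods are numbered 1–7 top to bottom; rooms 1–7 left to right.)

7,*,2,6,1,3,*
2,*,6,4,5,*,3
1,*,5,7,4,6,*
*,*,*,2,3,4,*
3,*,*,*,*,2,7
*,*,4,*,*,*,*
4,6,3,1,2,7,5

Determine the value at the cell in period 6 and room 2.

2

Period 1, room 7: period 1 has {1, 2, 3, 6, 7} and room 7 has {3, 5, 7}, leaving only 4.
Period 1, room 2: period 1 has {1, 2, 3, 4, 6, 7} and room 2 has {6}, leaving only 5.
Period 2, room 6: period 2 has {2, 3, 4, 5, 6} and room 6 has {2, 3, 4, 6, 7}, leaving only 1.
Period 2, room 2: period 2 has {1, 2, 3, 4, 5, 6} and room 2 has {5, 6}, leaving only 7.
Period 3, room 7: period 3 has {1, 4, 5, 6, 7} and room 7 has {3, 4, 5, 7}, leaving only 2.
Period 3, room 2: period 3 has {1, 2, 4, 5, 6, 7} and room 2 has {5, 6, 7}, leaving only 3.
Period 4, room 2: period 4 has {2, 3, 4} and room 2 has {3, 5, 6, 7}, leaving only 1.
Period 6 already has {4} and room 2 already has {1, 3, 5, 6, 7}, so period 6, room 2 must be 2.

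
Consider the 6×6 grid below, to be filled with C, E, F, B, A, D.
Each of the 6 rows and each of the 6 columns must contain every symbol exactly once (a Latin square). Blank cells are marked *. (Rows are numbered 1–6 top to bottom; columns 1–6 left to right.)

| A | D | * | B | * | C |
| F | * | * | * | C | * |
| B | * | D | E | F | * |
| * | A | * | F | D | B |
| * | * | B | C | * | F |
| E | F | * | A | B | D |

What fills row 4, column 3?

E

Row 1, column 5: row 1 has {C, B, A, D} and column 5 has {C, F, B, D}, leaving only E.
Row 1, column 3: row 1 has {C, E, B, A, D} and column 3 has {B, D}, leaving only F.
Row 2, column 4: row 2 has {C, F} and column 4 has {C, E, F, B, A}, leaving only D.
Row 3, column 2: row 3 has {E, F, B, D} and column 2 has {F, A, D}, leaving only C.
Row 3, column 6: row 3 has {C, E, F, B, D} and column 6 has {C, F, B, D}, leaving only A.
Row 2, column 6: row 2 has {C, F, D} and column 6 has {C, F, B, A, D}, leaving only E.
Row 2, column 2: row 2 has {C, E, F, D} and column 2 has {C, F, A, D}, leaving only B.
Row 2, column 3: row 2 has {C, E, F, B, D} and column 3 has {F, B, D}, leaving only A.
Row 4, column 1: row 4 has {F, B, A, D} and column 1 has {E, F, B, A}, leaving only C.
Row 4 already has {C, F, B, A, D} and column 3 already has {F, B, A, D}, so row 4, column 3 must be E.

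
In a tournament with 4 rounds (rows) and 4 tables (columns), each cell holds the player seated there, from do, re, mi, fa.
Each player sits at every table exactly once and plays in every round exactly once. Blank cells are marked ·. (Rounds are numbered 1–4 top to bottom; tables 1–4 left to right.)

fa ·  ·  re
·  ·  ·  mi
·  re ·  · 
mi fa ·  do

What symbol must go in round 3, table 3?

mi

Round 2, table 2: round 2 has {mi} and table 2 has {re, fa}, leaving only do.
Round 1, table 2: round 1 has {re, fa} and table 2 has {do, re, fa}, leaving only mi.
Round 1, table 3: round 1 has {re, mi, fa} and table 3 has {}, leaving only do.
Round 2, table 1: round 2 has {do, mi} and table 1 has {mi, fa}, leaving only re.
Round 2, table 3: round 2 has {do, re, mi} and table 3 has {do}, leaving only fa.
Round 3 already has {re} and table 3 already has {do, fa}, so round 3, table 3 must be mi.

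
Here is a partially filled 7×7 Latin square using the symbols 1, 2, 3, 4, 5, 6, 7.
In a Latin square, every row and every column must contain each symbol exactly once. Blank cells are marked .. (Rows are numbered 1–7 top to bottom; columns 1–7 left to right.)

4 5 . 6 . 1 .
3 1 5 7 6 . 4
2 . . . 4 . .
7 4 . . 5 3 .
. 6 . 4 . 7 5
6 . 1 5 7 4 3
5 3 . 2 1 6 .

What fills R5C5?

Row 2, column 6: row 2 has {1, 3, 4, 5, 6, 7} and column 6 has {1, 3, 4, 6, 7}, leaving only 2.
Row 3, column 2: row 3 has {2, 4} and column 2 has {1, 3, 4, 5, 6}, leaving only 7.
Row 3, column 6: row 3 has {2, 4, 7} and column 6 has {1, 2, 3, 4, 6, 7}, leaving only 5.
Row 4, column 4: row 4 has {3, 4, 5, 7} and column 4 has {2, 4, 5, 6, 7}, leaving only 1.
Row 3, column 4: row 3 has {2, 4, 5, 7} and column 4 has {1, 2, 4, 5, 6, 7}, leaving only 3.
Row 3, column 3: row 3 has {2, 3, 4, 5, 7} and column 3 has {1, 5}, leaving only 6.
Row 3, column 7: row 3 has {2, 3, 4, 5, 6, 7} and column 7 has {3, 4, 5}, leaving only 1.
Row 4, column 3: row 4 has {1, 3, 4, 5, 7} and column 3 has {1, 5, 6}, leaving only 2.
Row 4, column 7: row 4 has {1, 2, 3, 4, 5, 7} and column 7 has {1, 3, 4, 5}, leaving only 6.
Row 5, column 1: row 5 has {4, 5, 6, 7} and column 1 has {2, 3, 4, 5, 6, 7}, leaving only 1.
Row 5, column 3: row 5 has {1, 4, 5, 6, 7} and column 3 has {1, 2, 5, 6}, leaving only 3.
Row 5 already has {1, 3, 4, 5, 6, 7} and column 5 already has {1, 4, 5, 6, 7}, so row 5, column 5 must be 2.

2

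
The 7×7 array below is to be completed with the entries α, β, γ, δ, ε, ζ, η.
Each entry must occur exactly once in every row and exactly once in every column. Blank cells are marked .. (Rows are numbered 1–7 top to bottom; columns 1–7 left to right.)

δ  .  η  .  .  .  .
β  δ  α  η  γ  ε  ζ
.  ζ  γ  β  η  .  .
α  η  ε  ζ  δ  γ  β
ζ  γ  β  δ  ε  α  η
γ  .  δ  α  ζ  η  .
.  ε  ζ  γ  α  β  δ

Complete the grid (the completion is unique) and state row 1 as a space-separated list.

Row 1, column 4: row 1 has {δ, η} and column 4 has {α, β, γ, δ, ζ, η}, leaving only ε.
Row 1, column 5: row 1 has {δ, ε, η} and column 5 has {α, γ, δ, ε, ζ, η}, leaving only β.
Row 1, column 2: row 1 has {β, δ, ε, η} and column 2 has {γ, δ, ε, ζ, η}, leaving only α.
Row 1, column 6: row 1 has {α, β, δ, ε, η} and column 6 has {α, β, γ, ε, η}, leaving only ζ.
Row 1, column 7: row 1 has {α, β, δ, ε, ζ, η} and column 7 has {β, δ, ζ, η}, leaving only γ.
So row 1 reads: δ α η ε β ζ γ.

δ α η ε β ζ γ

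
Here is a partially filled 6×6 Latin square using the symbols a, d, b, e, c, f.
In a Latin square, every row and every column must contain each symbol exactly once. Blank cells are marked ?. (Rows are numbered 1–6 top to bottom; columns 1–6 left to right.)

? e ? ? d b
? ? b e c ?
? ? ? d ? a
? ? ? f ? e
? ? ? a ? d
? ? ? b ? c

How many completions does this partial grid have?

Row 1, column 1: eliminating its row and column leaves {a, c, f}.
Row 1, column 3: eliminating its row and column leaves {a, c, f}.
Row 1, column 4: eliminating its row and column leaves {c}.
Row 2, column 1: eliminating its row and column leaves {a, d, f}.
Row 2, column 2: eliminating its row and column leaves {a, d, f}.
Row 2, column 6: eliminating its row and column leaves {f}.
Row 3, column 1: eliminating its row and column leaves {b, e, c, f}.
Row 3, column 2: eliminating its row and column leaves {b, c, f}.
Row 3, column 3: eliminating its row and column leaves {e, c, f}.
Row 3, column 5: eliminating its row and column leaves {b, e, f}.
Row 4, column 1: eliminating its row and column leaves {a, d, b, c}.
Row 4, column 2: eliminating its row and column leaves {a, d, b, c}.
Row 4, column 3: eliminating its row and column leaves {a, d, c}.
Row 4, column 5: eliminating its row and column leaves {a, b}.
Row 5, column 1: eliminating its row and column leaves {b, e, c, f}.
Row 5, column 2: eliminating its row and column leaves {b, c, f}.
Row 5, column 3: eliminating its row and column leaves {e, c, f}.
Row 5, column 5: eliminating its row and column leaves {b, e, f}.
Row 6, column 1: eliminating its row and column leaves {a, d, e, f}.
Row 6, column 2: eliminating its row and column leaves {a, d, f}.
Row 6, column 3: eliminating its row and column leaves {a, d, e, f}.
Row 6, column 5: eliminating its row and column leaves {a, e, f}.
Enumerating the assignments across these blanks that avoid any row or column repeat gives 52 completions.

52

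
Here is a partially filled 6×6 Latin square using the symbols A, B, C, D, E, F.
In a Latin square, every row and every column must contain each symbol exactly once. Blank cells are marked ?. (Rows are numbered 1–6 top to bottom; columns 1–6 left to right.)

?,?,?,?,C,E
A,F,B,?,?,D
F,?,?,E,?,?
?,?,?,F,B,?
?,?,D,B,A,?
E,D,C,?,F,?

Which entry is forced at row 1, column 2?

A

Row 2, column 4: row 2 has {A, B, D, F} and column 4 has {B, E, F}, leaving only C.
Row 2, column 5: row 2 has {A, B, C, D, F} and column 5 has {A, B, C, F}, leaving only E.
Row 3, column 3: row 3 has {E, F} and column 3 has {B, C, D}, leaving only A.
Row 1, column 3: row 1 has {C, E} and column 3 has {A, B, C, D}, leaving only F.
Row 3, column 5: row 3 has {A, E, F} and column 5 has {A, B, C, E, F}, leaving only D.
Row 4, column 3: row 4 has {B, F} and column 3 has {A, B, C, D, F}, leaving only E.
Row 5, column 1: row 5 has {A, B, D} and column 1 has {A, E, F}, leaving only C.
Row 4, column 1: row 4 has {B, E, F} and column 1 has {A, C, E, F}, leaving only D.
Row 1, column 1: row 1 has {C, E, F} and column 1 has {A, C, D, E, F}, leaving only B.
Row 1 already has {B, C, E, F} and column 2 already has {D, F}, so row 1, column 2 must be A.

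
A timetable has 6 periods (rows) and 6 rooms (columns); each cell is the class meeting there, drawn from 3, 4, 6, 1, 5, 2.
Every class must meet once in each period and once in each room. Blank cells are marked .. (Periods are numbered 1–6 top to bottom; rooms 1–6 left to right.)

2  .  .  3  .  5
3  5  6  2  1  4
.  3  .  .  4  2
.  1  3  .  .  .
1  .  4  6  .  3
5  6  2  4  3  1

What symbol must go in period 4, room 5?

2

Period 1, room 2: period 1 has {3, 5, 2} and room 2 has {3, 6, 1, 5}, leaving only 4.
Period 1, room 3: period 1 has {3, 4, 5, 2} and room 3 has {3, 4, 6, 2}, leaving only 1.
Period 1, room 5: period 1 has {3, 4, 1, 5, 2} and room 5 has {3, 4, 1}, leaving only 6.
Period 3, room 1: period 3 has {3, 4, 2} and room 1 has {3, 1, 5, 2}, leaving only 6.
Period 3, room 3: period 3 has {3, 4, 6, 2} and room 3 has {3, 4, 6, 1, 2}, leaving only 5.
Period 3, room 4: period 3 has {3, 4, 6, 5, 2} and room 4 has {3, 4, 6, 2}, leaving only 1.
Period 4, room 1: period 4 has {3, 1} and room 1 has {3, 6, 1, 5, 2}, leaving only 4.
Period 4, room 4: period 4 has {3, 4, 1} and room 4 has {3, 4, 6, 1, 2}, leaving only 5.
Period 4 already has {3, 4, 1, 5} and room 5 already has {3, 4, 6, 1}, so period 4, room 5 must be 2.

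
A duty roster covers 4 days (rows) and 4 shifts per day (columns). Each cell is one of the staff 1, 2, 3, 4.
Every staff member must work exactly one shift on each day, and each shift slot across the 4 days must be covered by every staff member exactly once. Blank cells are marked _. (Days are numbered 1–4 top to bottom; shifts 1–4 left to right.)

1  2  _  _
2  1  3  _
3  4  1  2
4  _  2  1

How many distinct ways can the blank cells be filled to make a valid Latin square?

Day 1, shift 3: eliminating its day and shift leaves {4}.
Day 1, shift 4: eliminating its day and shift leaves {3, 4}.
Day 2, shift 4: eliminating its day and shift leaves {4}.
Day 4, shift 2: eliminating its day and shift leaves {3}.
Only one assignment across all blanks avoids any day or shift repeat, giving 1 completion.

1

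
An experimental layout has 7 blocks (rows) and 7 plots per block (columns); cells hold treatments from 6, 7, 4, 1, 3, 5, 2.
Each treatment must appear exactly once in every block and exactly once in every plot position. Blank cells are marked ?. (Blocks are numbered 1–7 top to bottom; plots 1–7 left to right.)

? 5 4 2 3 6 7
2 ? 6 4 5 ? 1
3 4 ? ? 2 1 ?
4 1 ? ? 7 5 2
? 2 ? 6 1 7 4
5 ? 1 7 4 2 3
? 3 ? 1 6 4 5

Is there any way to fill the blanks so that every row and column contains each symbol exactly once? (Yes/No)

No

Block 5, plot 1: block 5 together with plot 1 already contain {6, 7, 4, 1, 3, 5, 2} — every symbol — so nothing can go there. The grid has no valid completion.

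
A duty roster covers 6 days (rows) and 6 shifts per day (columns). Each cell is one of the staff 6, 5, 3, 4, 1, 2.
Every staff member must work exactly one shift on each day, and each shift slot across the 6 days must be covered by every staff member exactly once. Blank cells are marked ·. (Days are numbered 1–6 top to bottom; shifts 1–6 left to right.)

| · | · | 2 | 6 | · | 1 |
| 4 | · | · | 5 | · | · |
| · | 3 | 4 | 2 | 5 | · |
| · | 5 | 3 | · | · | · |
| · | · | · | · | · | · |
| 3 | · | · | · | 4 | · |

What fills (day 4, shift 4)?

4

Day 1, shift 1: day 1 has {6, 1, 2} and shift 1 has {3, 4}, leaving only 5.
Day 1, shift 2: day 1 has {6, 5, 1, 2} and shift 2 has {5, 3}, leaving only 4.
Day 1, shift 5: day 1 has {6, 5, 4, 1, 2} and shift 5 has {5, 4}, leaving only 3.
Day 3, shift 6: day 3 has {5, 3, 4, 2} and shift 6 has {1}, leaving only 6.
Day 3, shift 1: day 3 has {6, 5, 3, 4, 2} and shift 1 has {5, 3, 4}, leaving only 1.
Day 6, shift 4: day 6 has {3, 4} and shift 4 has {6, 5, 2}, leaving only 1.
Day 4 already has {5, 3} and shift 4 already has {6, 5, 1, 2}, so day 4, shift 4 must be 4.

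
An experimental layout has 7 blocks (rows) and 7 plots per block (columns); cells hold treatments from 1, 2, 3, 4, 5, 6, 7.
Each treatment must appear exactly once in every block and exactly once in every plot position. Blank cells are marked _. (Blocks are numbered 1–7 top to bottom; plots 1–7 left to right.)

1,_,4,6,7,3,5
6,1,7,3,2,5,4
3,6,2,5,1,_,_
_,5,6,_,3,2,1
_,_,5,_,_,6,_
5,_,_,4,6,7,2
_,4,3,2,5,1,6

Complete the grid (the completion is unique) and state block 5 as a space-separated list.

2 7 5 1 4 6 3

Block 5, plot 5: block 5 has {5, 6} and plot 5 has {1, 2, 3, 5, 6, 7}, leaving only 4.
Block 1, plot 2: block 1 has {1, 3, 4, 5, 6, 7} and plot 2 has {1, 4, 5, 6}, leaving only 2.
Block 3, plot 6: block 3 has {1, 2, 3, 5, 6} and plot 6 has {1, 2, 3, 5, 6, 7}, leaving only 4.
Block 3, plot 7: block 3 has {1, 2, 3, 4, 5, 6} and plot 7 has {1, 2, 4, 5, 6}, leaving only 7.
Block 5, plot 7: block 5 has {4, 5, 6} and plot 7 has {1, 2, 4, 5, 6, 7}, leaving only 3.
Block 5, plot 2: block 5 has {3, 4, 5, 6} and plot 2 has {1, 2, 4, 5, 6}, leaving only 7.
Block 5, plot 1: block 5 has {3, 4, 5, 6, 7} and plot 1 has {1, 3, 5, 6}, leaving only 2.
Block 5, plot 4: block 5 has {2, 3, 4, 5, 6, 7} and plot 4 has {2, 3, 4, 5, 6}, leaving only 1.
So block 5 reads: 2 7 5 1 4 6 3.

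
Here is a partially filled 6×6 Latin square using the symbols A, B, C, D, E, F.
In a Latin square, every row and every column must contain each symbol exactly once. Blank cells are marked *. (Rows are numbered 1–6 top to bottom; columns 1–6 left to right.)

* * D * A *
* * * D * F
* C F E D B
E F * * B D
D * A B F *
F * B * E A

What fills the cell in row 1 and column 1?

Row 2, column 5: row 2 has {D, F} and column 5 has {A, B, D, E, F}, leaving only C.
Row 2, column 3: row 2 has {C, D, F} and column 3 has {A, B, D, F}, leaving only E.
Row 3, column 1: row 3 has {B, C, D, E, F} and column 1 has {D, E, F}, leaving only A.
Row 2, column 1: row 2 has {C, D, E, F} and column 1 has {A, D, E, F}, leaving only B.
Row 1 already has {A, D} and column 1 already has {A, B, D, E, F}, so row 1, column 1 must be C.

C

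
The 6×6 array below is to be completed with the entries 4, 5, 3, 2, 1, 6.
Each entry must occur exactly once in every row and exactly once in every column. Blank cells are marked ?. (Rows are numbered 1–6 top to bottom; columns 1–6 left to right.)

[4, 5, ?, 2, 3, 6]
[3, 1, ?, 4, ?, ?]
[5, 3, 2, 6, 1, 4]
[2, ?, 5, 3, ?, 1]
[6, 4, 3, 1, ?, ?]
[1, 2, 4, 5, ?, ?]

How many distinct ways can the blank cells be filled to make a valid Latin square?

2

Row 1, column 3: eliminating its row and column leaves {1}.
Row 2, column 3: eliminating its row and column leaves {6}.
Row 2, column 5: eliminating its row and column leaves {5, 2, 6}.
Row 2, column 6: eliminating its row and column leaves {5, 2}.
Row 4, column 2: eliminating its row and column leaves {6}.
Row 4, column 5: eliminating its row and column leaves {4, 6}.
Row 5, column 5: eliminating its row and column leaves {5, 2}.
Row 5, column 6: eliminating its row and column leaves {5, 2}.
Row 6, column 5: eliminating its row and column leaves {6}.
Row 6, column 6: eliminating its row and column leaves {3}.
Enumerating the assignments across these blanks that avoid any row or column repeat gives 2 completions.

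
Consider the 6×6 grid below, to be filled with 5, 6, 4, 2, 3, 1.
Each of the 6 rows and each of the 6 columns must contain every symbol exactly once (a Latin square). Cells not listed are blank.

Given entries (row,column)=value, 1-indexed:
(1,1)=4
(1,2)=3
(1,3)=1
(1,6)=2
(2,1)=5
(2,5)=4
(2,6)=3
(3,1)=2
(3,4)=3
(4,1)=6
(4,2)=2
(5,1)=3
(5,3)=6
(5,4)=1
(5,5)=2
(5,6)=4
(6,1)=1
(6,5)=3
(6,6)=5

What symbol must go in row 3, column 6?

6

Row 2, column 3: row 2 has {5, 4, 3} and column 3 has {6, 1}, leaving only 2.
Row 2, column 4: row 2 has {5, 4, 2, 3} and column 4 has {3, 1}, leaving only 6.
Row 1, column 4: row 1 has {4, 2, 3, 1} and column 4 has {6, 3, 1}, leaving only 5.
Row 1, column 5: row 1 has {5, 4, 2, 3, 1} and column 5 has {4, 2, 3}, leaving only 6.
Row 2, column 2: row 2 has {5, 6, 4, 2, 3} and column 2 has {2, 3}, leaving only 1.
Row 4, column 4: row 4 has {6, 2} and column 4 has {5, 6, 3, 1}, leaving only 4.
Row 4, column 6: row 4 has {6, 4, 2} and column 6 has {5, 4, 2, 3}, leaving only 1.
Row 3 already has {2, 3} and column 6 already has {5, 4, 2, 3, 1}, so row 3, column 6 must be 6.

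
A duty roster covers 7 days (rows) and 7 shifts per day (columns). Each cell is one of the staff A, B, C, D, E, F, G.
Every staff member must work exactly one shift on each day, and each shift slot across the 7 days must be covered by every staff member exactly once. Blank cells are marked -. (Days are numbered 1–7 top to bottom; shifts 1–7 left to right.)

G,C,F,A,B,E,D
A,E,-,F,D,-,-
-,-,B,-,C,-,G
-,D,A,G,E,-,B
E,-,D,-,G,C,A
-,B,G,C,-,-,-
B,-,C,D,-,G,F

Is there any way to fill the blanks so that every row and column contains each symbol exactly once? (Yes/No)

No

Day 2, shift 3: day 2 together with shift 3 already contain {A, B, C, D, E, F, G} — every symbol — so nothing can go there. The grid has no valid completion.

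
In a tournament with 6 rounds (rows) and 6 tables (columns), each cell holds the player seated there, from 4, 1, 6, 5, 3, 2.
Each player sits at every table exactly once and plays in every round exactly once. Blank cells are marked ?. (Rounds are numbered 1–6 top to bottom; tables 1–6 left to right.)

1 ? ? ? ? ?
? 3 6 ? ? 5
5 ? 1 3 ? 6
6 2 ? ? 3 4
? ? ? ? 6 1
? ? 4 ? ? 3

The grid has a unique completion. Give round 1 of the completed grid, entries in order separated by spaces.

Round 1, table 6: round 1 has {1} and table 6 has {4, 1, 6, 5, 3}, leaving only 2.
Round 3, table 2: round 3 has {1, 6, 5, 3} and table 2 has {3, 2}, leaving only 4.
Round 3, table 5: round 3 has {4, 1, 6, 5, 3} and table 5 has {6, 3}, leaving only 2.
Round 4, table 3: round 4 has {4, 6, 3, 2} and table 3 has {4, 1, 6}, leaving only 5.
Round 1, table 3: round 1 has {1, 2} and table 3 has {4, 1, 6, 5}, leaving only 3.
Round 4, table 4: round 4 has {4, 6, 5, 3, 2} and table 4 has {3}, leaving only 1.
Round 5, table 2: round 5 has {1, 6} and table 2 has {4, 3, 2}, leaving only 5.
Round 1, table 2: round 1 has {1, 3, 2} and table 2 has {4, 5, 3, 2}, leaving only 6.
Round 5, table 3: round 5 has {1, 6, 5} and table 3 has {4, 1, 6, 5, 3}, leaving only 2.
Round 5, table 4: round 5 has {1, 6, 5, 2} and table 4 has {1, 3}, leaving only 4.
Round 1, table 4: round 1 has {1, 6, 3, 2} and table 4 has {4, 1, 3}, leaving only 5.
Round 1, table 5: round 1 has {1, 6, 5, 3, 2} and table 5 has {6, 3, 2}, leaving only 4.
So round 1 reads: 1 6 3 5 4 2.

1 6 3 5 4 2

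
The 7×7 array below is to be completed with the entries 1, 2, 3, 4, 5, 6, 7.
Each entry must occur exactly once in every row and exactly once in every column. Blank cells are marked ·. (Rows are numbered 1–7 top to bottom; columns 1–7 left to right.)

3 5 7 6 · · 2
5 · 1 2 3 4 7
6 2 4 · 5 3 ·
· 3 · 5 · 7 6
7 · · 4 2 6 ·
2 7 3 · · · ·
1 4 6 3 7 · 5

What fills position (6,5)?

6

Row 1, column 6: row 1 has {2, 3, 5, 6, 7} and column 6 has {3, 4, 6, 7}, leaving only 1.
Row 1, column 5: row 1 has {1, 2, 3, 5, 6, 7} and column 5 has {2, 3, 5, 7}, leaving only 4.
Row 2, column 2: row 2 has {1, 2, 3, 4, 5, 7} and column 2 has {2, 3, 4, 5, 7}, leaving only 6.
Row 3, column 7: row 3 has {2, 3, 4, 5, 6} and column 7 has {2, 5, 6, 7}, leaving only 1.
Row 3, column 4: row 3 has {1, 2, 3, 4, 5, 6} and column 4 has {2, 3, 4, 5, 6}, leaving only 7.
Row 4, column 1: row 4 has {3, 5, 6, 7} and column 1 has {1, 2, 3, 5, 6, 7}, leaving only 4.
Row 4, column 3: row 4 has {3, 4, 5, 6, 7} and column 3 has {1, 3, 4, 6, 7}, leaving only 2.
Row 4, column 5: row 4 has {2, 3, 4, 5, 6, 7} and column 5 has {2, 3, 4, 5, 7}, leaving only 1.
Row 6 already has {2, 3, 7} and column 5 already has {1, 2, 3, 4, 5, 7}, so row 6, column 5 must be 6.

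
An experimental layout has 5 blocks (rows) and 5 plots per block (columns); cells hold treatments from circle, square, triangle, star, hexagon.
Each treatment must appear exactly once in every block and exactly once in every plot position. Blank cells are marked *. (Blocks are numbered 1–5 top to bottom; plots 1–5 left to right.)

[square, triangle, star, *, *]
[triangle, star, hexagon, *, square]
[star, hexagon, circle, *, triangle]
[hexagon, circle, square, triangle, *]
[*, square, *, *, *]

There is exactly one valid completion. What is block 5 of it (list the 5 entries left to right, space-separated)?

Block 5, plot 1: block 5 has {square} and plot 1 has {square, triangle, star, hexagon}, leaving only circle.
Block 5, plot 3: block 5 has {circle, square} and plot 3 has {circle, square, star, hexagon}, leaving only triangle.
Block 2, plot 4: block 2 has {square, triangle, star, hexagon} and plot 4 has {triangle}, leaving only circle.
Block 1, plot 4: block 1 has {square, triangle, star} and plot 4 has {circle, triangle}, leaving only hexagon.
Block 5, plot 4: block 5 has {circle, square, triangle} and plot 4 has {circle, triangle, hexagon}, leaving only star.
Block 5, plot 5: block 5 has {circle, square, triangle, star} and plot 5 has {square, triangle}, leaving only hexagon.
So block 5 reads: circle square triangle star hexagon.

circle square triangle star hexagon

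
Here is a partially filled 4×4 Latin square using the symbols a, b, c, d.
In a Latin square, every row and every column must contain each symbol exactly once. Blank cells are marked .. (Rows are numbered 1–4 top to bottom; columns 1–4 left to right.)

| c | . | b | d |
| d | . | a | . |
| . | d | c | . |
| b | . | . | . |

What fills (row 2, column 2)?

Row 1, column 2: row 1 has {b, c, d} and column 2 has {d}, leaving only a.
Row 3, column 1: row 3 has {c, d} and column 1 has {b, c, d}, leaving only a.
Row 3, column 4: row 3 has {a, c, d} and column 4 has {d}, leaving only b.
Row 2, column 4: row 2 has {a, d} and column 4 has {b, d}, leaving only c.
Row 2 already has {a, c, d} and column 2 already has {a, d}, so row 2, column 2 must be b.

b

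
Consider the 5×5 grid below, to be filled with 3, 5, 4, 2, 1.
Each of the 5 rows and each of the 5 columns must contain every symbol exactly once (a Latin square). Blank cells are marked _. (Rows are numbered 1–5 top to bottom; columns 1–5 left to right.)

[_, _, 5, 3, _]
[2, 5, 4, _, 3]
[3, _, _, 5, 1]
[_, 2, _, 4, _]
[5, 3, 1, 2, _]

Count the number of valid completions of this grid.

Row 1, column 1: eliminating its row and column leaves {4, 1}.
Row 1, column 2: eliminating its row and column leaves {4, 1}.
Row 1, column 5: eliminating its row and column leaves {4, 2}.
Row 2, column 4: eliminating its row and column leaves {1}.
Row 3, column 2: eliminating its row and column leaves {4}.
Row 3, column 3: eliminating its row and column leaves {2}.
Row 4, column 1: eliminating its row and column leaves {1}.
Row 4, column 3: eliminating its row and column leaves {3}.
Row 4, column 5: eliminating its row and column leaves {5}.
Row 5, column 5: eliminating its row and column leaves {4}.
Only one assignment across all blanks avoids any row or column repeat, giving 1 completion.

1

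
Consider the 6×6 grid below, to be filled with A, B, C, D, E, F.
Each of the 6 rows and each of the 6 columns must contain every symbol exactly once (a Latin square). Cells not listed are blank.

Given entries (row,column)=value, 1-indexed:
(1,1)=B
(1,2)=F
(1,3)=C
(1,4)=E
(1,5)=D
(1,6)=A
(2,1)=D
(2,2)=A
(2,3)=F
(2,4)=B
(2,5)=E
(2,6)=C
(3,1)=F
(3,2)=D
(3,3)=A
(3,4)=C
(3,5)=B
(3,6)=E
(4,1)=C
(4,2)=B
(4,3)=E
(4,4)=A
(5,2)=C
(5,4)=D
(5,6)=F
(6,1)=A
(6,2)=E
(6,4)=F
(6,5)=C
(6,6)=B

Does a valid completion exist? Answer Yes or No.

Yes

No row or column among the givens repeats a symbol, and propagating forced cells runs into no contradiction.
One valid completion exists (for instance, B F C E D A / D A F B E C / F D A C B E / C B E A F D / E C B D A F / A E D F C B).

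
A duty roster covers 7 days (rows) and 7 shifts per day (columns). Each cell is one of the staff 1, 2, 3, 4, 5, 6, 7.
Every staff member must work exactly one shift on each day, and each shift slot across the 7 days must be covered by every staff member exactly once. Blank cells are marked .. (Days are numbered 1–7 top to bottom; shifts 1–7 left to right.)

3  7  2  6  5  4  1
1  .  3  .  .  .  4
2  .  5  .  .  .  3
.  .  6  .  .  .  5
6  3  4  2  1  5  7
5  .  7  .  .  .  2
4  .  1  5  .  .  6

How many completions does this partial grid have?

Day 2, shift 2: eliminating its day and shift leaves {2, 5, 6}.
Day 2, shift 4: eliminating its day and shift leaves {7}.
Day 2, shift 5: eliminating its day and shift leaves {2, 6, 7}.
Day 2, shift 6: eliminating its day and shift leaves {2, 6, 7}.
Day 3, shift 2: eliminating its day and shift leaves {1, 4, 6}.
Day 3, shift 4: eliminating its day and shift leaves {1, 4, 7}.
Day 3, shift 5: eliminating its day and shift leaves {4, 6, 7}.
Day 3, shift 6: eliminating its day and shift leaves {1, 6, 7}.
Day 4, shift 1: eliminating its day and shift leaves {7}.
Day 4, shift 2: eliminating its day and shift leaves {1, 2, 4}.
Day 4, shift 4: eliminating its day and shift leaves {1, 3, 4, 7}.
Day 4, shift 5: eliminating its day and shift leaves {2, 3, 4, 7}.
Day 4, shift 6: eliminating its day and shift leaves {1, 2, 3, 7}.
Day 6, shift 2: eliminating its day and shift leaves {1, 4, 6}.
Day 6, shift 4: eliminating its day and shift leaves {1, 3, 4}.
Day 6, shift 5: eliminating its day and shift leaves {3, 4, 6}.
Day 6, shift 6: eliminating its day and shift leaves {1, 3, 6}.
Day 7, shift 2: eliminating its day and shift leaves {2}.
Day 7, shift 5: eliminating its day and shift leaves {2, 3, 7}.
Day 7, shift 6: eliminating its day and shift leaves {2, 3, 7}.
Enumerating the assignments across these blanks that avoid any day or shift repeat gives 10 completions.

10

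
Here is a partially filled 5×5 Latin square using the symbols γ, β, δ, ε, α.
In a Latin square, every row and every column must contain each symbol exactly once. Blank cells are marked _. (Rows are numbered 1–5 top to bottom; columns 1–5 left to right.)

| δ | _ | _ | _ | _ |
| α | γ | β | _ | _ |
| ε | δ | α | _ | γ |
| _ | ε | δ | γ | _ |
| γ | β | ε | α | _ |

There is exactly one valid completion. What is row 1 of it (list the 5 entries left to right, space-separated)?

δ α γ ε β

Row 1, column 2: row 1 has {δ} and column 2 has {γ, β, δ, ε}, leaving only α.
Row 1, column 3: row 1 has {δ, α} and column 3 has {β, δ, ε, α}, leaving only γ.
Row 3, column 4: row 3 has {γ, δ, ε, α} and column 4 has {γ, α}, leaving only β.
Row 1, column 4: row 1 has {γ, δ, α} and column 4 has {γ, β, α}, leaving only ε.
Row 1, column 5: row 1 has {γ, δ, ε, α} and column 5 has {γ}, leaving only β.
So row 1 reads: δ α γ ε β.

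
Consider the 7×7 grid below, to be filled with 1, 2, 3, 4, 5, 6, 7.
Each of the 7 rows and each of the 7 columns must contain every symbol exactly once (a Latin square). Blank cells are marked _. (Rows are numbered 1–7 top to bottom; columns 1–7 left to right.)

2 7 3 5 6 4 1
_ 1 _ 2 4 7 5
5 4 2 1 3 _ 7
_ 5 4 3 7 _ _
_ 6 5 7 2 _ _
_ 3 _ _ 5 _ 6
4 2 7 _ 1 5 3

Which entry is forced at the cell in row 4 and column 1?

Row 2, column 3: row 2 has {1, 2, 4, 5, 7} and column 3 has {2, 3, 4, 5, 7}, leaving only 6.
Row 2, column 1: row 2 has {1, 2, 4, 5, 6, 7} and column 1 has {2, 4, 5}, leaving only 3.
Row 3, column 6: row 3 has {1, 2, 3, 4, 5, 7} and column 6 has {4, 5, 7}, leaving only 6.
Row 4, column 7: row 4 has {3, 4, 5, 7} and column 7 has {1, 3, 5, 6, 7}, leaving only 2.
Row 4, column 6: row 4 has {2, 3, 4, 5, 7} and column 6 has {4, 5, 6, 7}, leaving only 1.
Row 4 already has {1, 2, 3, 4, 5, 7} and column 1 already has {2, 3, 4, 5}, so row 4, column 1 must be 6.

6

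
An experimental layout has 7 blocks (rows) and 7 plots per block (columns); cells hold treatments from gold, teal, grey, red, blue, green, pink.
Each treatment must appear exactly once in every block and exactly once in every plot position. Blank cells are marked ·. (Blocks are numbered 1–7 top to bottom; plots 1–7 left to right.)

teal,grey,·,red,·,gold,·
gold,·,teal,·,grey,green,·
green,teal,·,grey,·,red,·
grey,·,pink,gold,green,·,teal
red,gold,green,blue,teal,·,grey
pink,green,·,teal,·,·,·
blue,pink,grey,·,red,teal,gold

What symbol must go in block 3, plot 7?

Block 1, plot 3: block 1 has {gold, teal, grey, red} and plot 3 has {teal, grey, green, pink}, leaving only blue.
Block 1, plot 5: block 1 has {gold, teal, grey, red, blue} and plot 5 has {teal, grey, red, green}, leaving only pink.
Block 1, plot 7: block 1 has {gold, teal, grey, red, blue, pink} and plot 7 has {gold, teal, grey}, leaving only green.
Block 2, plot 4: block 2 has {gold, teal, grey, green} and plot 4 has {gold, teal, grey, red, blue}, leaving only pink.
Block 3, plot 3: block 3 has {teal, grey, red, green} and plot 3 has {teal, grey, blue, green, pink}, leaving only gold.
Block 3, plot 5: block 3 has {gold, teal, grey, red, green} and plot 5 has {teal, grey, red, green, pink}, leaving only blue.
Block 3 already has {gold, teal, grey, red, blue, green} and plot 7 already has {gold, teal, grey, green}, so block 3, plot 7 must be pink.

pink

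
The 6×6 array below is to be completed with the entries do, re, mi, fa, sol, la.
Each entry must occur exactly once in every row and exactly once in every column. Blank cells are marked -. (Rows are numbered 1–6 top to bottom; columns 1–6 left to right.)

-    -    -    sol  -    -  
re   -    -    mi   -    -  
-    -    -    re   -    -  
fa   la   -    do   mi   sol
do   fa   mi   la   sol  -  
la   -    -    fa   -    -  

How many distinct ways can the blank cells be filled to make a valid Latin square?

24

Row 1, column 1: eliminating its row and column leaves {mi}.
Row 1, column 2: eliminating its row and column leaves {do, re, mi}.
Row 1, column 3: eliminating its row and column leaves {do, re, fa, la}.
Row 1, column 5: eliminating its row and column leaves {do, re, fa, la}.
Row 1, column 6: eliminating its row and column leaves {do, re, mi, fa, la}.
Row 2, column 2: eliminating its row and column leaves {do, sol}.
Row 2, column 3: eliminating its row and column leaves {do, fa, sol, la}.
Row 2, column 5: eliminating its row and column leaves {do, fa, la}.
Row 2, column 6: eliminating its row and column leaves {do, fa, la}.
Row 3, column 1: eliminating its row and column leaves {mi, sol}.
Row 3, column 2: eliminating its row and column leaves {do, mi, sol}.
Row 3, column 3: eliminating its row and column leaves {do, fa, sol, la}.
Row 3, column 5: eliminating its row and column leaves {do, fa, la}.
Row 3, column 6: eliminating its row and column leaves {do, mi, fa, la}.
Row 4, column 3: eliminating its row and column leaves {re}.
Row 5, column 6: eliminating its row and column leaves {re}.
Row 6, column 2: eliminating its row and column leaves {do, re, mi, sol}.
Row 6, column 3: eliminating its row and column leaves {do, re, sol}.
Row 6, column 5: eliminating its row and column leaves {do, re}.
Row 6, column 6: eliminating its row and column leaves {do, re, mi}.
Enumerating the assignments across these blanks that avoid any row or column repeat gives 24 completions.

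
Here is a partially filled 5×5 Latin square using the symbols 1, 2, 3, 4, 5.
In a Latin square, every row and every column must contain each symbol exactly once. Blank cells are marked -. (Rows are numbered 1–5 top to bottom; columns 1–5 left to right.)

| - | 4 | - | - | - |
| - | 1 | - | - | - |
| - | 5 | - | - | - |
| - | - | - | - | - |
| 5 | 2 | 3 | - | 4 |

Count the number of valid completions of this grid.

56

Row 1, column 1: eliminating its row and column leaves {1, 2, 3}.
Row 1, column 3: eliminating its row and column leaves {1, 2, 5}.
Row 1, column 4: eliminating its row and column leaves {1, 2, 3, 5}.
Row 1, column 5: eliminating its row and column leaves {1, 2, 3, 5}.
Row 2, column 1: eliminating its row and column leaves {2, 3, 4}.
Row 2, column 3: eliminating its row and column leaves {2, 4, 5}.
Row 2, column 4: eliminating its row and column leaves {2, 3, 4, 5}.
Row 2, column 5: eliminating its row and column leaves {2, 3, 5}.
Row 3, column 1: eliminating its row and column leaves {1, 2, 3, 4}.
Row 3, column 3: eliminating its row and column leaves {1, 2, 4}.
Row 3, column 4: eliminating its row and column leaves {1, 2, 3, 4}.
Row 3, column 5: eliminating its row and column leaves {1, 2, 3}.
Row 4, column 1: eliminating its row and column leaves {1, 2, 3, 4}.
Row 4, column 2: eliminating its row and column leaves {3}.
Row 4, column 3: eliminating its row and column leaves {1, 2, 4, 5}.
Row 4, column 4: eliminating its row and column leaves {1, 2, 3, 4, 5}.
Row 4, column 5: eliminating its row and column leaves {1, 2, 3, 5}.
Row 5, column 4: eliminating its row and column leaves {1}.
Enumerating the assignments across these blanks that avoid any row or column repeat gives 56 completions.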